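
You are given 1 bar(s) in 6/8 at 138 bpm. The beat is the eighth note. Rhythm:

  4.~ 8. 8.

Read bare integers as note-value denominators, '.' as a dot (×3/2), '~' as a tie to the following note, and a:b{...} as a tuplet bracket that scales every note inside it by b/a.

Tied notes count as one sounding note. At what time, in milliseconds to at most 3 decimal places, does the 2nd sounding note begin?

note 2 onset = 9/2b = 1956.522ms

1. 0.0ms @ 0 + 1956.522ms (9/2)
2. 1956.522ms @ 9/2 + 652.174ms (3/2)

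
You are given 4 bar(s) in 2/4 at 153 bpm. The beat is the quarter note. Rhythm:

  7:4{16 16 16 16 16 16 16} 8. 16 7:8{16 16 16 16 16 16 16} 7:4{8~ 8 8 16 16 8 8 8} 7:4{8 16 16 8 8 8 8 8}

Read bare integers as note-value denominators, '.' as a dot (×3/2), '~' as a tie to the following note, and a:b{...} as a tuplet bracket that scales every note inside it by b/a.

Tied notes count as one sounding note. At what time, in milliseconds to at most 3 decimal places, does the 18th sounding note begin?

1. 0.0ms @ 0 + 56.022ms (1/7)
2. 56.022ms @ 1/7 + 56.022ms (1/7)
3. 112.045ms @ 2/7 + 56.022ms (1/7)
4. 168.067ms @ 3/7 + 56.022ms (1/7)
5. 224.09ms @ 4/7 + 56.022ms (1/7)
6. 280.112ms @ 5/7 + 56.022ms (1/7)
7. 336.134ms @ 6/7 + 56.022ms (1/7)
8. 392.157ms @ 1 + 294.118ms (3/4)
9. 686.275ms @ 7/4 + 98.039ms (1/4)
10. 784.314ms @ 2 + 112.045ms (2/7)
11. 896.359ms @ 16/7 + 112.045ms (2/7)
12. 1008.403ms @ 18/7 + 112.045ms (2/7)
13. 1120.448ms @ 20/7 + 112.045ms (2/7)
14. 1232.493ms @ 22/7 + 112.045ms (2/7)
15. 1344.538ms @ 24/7 + 112.045ms (2/7)
16. 1456.583ms @ 26/7 + 112.045ms (2/7)
17. 1568.627ms @ 4 + 224.09ms (4/7)
18. 1792.717ms @ 32/7 + 112.045ms (2/7)
19. 1904.762ms @ 34/7 + 56.022ms (1/7)
20. 1960.784ms @ 5 + 56.022ms (1/7)
21. 2016.807ms @ 36/7 + 112.045ms (2/7)
22. 2128.852ms @ 38/7 + 112.045ms (2/7)
23. 2240.896ms @ 40/7 + 112.045ms (2/7)
24. 2352.941ms @ 6 + 112.045ms (2/7)
25. 2464.986ms @ 44/7 + 56.022ms (1/7)
26. 2521.008ms @ 45/7 + 56.022ms (1/7)
27. 2577.031ms @ 46/7 + 112.045ms (2/7)
28. 2689.076ms @ 48/7 + 112.045ms (2/7)
29. 2801.12ms @ 50/7 + 112.045ms (2/7)
30. 2913.165ms @ 52/7 + 112.045ms (2/7)
31. 3025.21ms @ 54/7 + 112.045ms (2/7)

note 18 onset = 32/7b = 1792.717ms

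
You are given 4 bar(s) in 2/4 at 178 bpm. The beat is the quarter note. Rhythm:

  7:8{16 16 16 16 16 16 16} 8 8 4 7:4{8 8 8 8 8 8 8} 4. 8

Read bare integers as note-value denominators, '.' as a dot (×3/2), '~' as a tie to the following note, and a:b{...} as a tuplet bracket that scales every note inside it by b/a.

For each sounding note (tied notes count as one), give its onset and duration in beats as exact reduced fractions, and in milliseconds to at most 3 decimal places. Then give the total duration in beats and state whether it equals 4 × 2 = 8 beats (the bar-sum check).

1) 0.0ms=0b +96.308ms=2/7b
2) 96.308ms=2/7b +96.308ms=2/7b
3) 192.616ms=4/7b +96.308ms=2/7b
4) 288.925ms=6/7b +96.308ms=2/7b
5) 385.233ms=8/7b +96.308ms=2/7b
6) 481.541ms=10/7b +96.308ms=2/7b
7) 577.849ms=12/7b +96.308ms=2/7b
8) 674.157ms=2b +168.539ms=1/2b
9) 842.697ms=5/2b +168.539ms=1/2b
10) 1011.236ms=3b +337.079ms=1b
11) 1348.315ms=4b +96.308ms=2/7b
12) 1444.623ms=30/7b +96.308ms=2/7b
13) 1540.931ms=32/7b +96.308ms=2/7b
14) 1637.239ms=34/7b +96.308ms=2/7b
15) 1733.547ms=36/7b +96.308ms=2/7b
16) 1829.856ms=38/7b +96.308ms=2/7b
17) 1926.164ms=40/7b +96.308ms=2/7b
18) 2022.472ms=6b +505.618ms=3/2b
19) 2528.09ms=15/2b +168.539ms=1/2b
Σ=8b of 8 (178bpm 2/4) — PASS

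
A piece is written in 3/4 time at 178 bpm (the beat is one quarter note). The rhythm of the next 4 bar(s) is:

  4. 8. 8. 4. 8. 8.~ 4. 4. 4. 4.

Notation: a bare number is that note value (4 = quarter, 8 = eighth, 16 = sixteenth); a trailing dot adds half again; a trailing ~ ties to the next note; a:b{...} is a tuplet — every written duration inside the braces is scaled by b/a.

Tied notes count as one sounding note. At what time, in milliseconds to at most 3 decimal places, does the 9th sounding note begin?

note 9 onset = 21/2b = 3539.326ms

1. 0.0ms @ 0 + 505.618ms (3/2)
2. 505.618ms @ 3/2 + 252.809ms (3/4)
3. 758.427ms @ 9/4 + 252.809ms (3/4)
4. 1011.236ms @ 3 + 505.618ms (3/2)
5. 1516.854ms @ 9/2 + 252.809ms (3/4)
6. 1769.663ms @ 21/4 + 758.427ms (9/4)
7. 2528.09ms @ 15/2 + 505.618ms (3/2)
8. 3033.708ms @ 9 + 505.618ms (3/2)
9. 3539.326ms @ 21/2 + 505.618ms (3/2)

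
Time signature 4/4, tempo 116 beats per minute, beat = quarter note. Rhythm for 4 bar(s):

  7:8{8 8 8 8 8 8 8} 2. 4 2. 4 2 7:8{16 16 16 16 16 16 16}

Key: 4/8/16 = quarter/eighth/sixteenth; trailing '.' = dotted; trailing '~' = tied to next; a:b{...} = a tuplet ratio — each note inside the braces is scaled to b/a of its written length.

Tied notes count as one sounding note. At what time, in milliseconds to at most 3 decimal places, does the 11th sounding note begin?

1. 0.0ms @ 0 + 295.567ms (4/7)
2. 295.567ms @ 4/7 + 295.567ms (4/7)
3. 591.133ms @ 8/7 + 295.567ms (4/7)
4. 886.7ms @ 12/7 + 295.567ms (4/7)
5. 1182.266ms @ 16/7 + 295.567ms (4/7)
6. 1477.833ms @ 20/7 + 295.567ms (4/7)
7. 1773.399ms @ 24/7 + 295.567ms (4/7)
8. 2068.966ms @ 4 + 1551.724ms (3)
9. 3620.69ms @ 7 + 517.241ms (1)
10. 4137.931ms @ 8 + 1551.724ms (3)
11. 5689.655ms @ 11 + 517.241ms (1)
12. 6206.897ms @ 12 + 1034.483ms (2)
13. 7241.379ms @ 14 + 147.783ms (2/7)
14. 7389.163ms @ 100/7 + 147.783ms (2/7)
15. 7536.946ms @ 102/7 + 147.783ms (2/7)
16. 7684.729ms @ 104/7 + 147.783ms (2/7)
17. 7832.512ms @ 106/7 + 147.783ms (2/7)
18. 7980.296ms @ 108/7 + 147.783ms (2/7)
19. 8128.079ms @ 110/7 + 147.783ms (2/7)

note 11 onset = 11b = 5689.655ms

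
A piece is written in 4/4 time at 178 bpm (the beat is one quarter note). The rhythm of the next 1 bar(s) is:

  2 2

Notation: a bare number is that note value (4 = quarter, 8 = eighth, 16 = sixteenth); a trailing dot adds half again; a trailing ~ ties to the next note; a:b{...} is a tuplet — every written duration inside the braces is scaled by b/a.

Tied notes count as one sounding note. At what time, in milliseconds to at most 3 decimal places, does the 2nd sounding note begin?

1. 0.0ms @ 0 + 674.157ms (2)
2. 674.157ms @ 2 + 674.157ms (2)

note 2 onset = 2b = 674.157ms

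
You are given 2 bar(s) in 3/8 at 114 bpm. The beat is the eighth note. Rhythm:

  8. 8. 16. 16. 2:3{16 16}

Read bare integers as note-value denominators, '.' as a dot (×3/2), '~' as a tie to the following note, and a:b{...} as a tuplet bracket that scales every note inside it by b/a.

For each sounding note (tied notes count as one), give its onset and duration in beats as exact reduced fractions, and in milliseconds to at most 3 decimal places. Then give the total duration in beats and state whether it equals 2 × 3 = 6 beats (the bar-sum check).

1) 0.0ms=0b +789.474ms=3/2b
2) 789.474ms=3/2b +789.474ms=3/2b
3) 1578.947ms=3b +394.737ms=3/4b
4) 1973.684ms=15/4b +394.737ms=3/4b
5) 2368.421ms=9/2b +394.737ms=3/4b
6) 2763.158ms=21/4b +394.737ms=3/4b
Σ=6b of 6 (114bpm 3/8) — PASS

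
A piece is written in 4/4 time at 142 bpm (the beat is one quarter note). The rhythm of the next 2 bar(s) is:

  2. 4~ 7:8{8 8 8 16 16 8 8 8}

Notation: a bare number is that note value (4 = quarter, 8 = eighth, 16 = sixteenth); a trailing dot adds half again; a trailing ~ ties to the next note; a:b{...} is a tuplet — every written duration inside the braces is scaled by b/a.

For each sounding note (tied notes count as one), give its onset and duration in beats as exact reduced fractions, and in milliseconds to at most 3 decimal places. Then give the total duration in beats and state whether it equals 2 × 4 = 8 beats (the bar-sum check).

1) 0.0ms=0b +1267.606ms=3b
2) 1267.606ms=3b +663.984ms=11/7b
3) 1931.59ms=32/7b +241.449ms=4/7b
4) 2173.038ms=36/7b +241.449ms=4/7b
5) 2414.487ms=40/7b +120.724ms=2/7b
6) 2535.211ms=6b +120.724ms=2/7b
7) 2655.936ms=44/7b +241.449ms=4/7b
8) 2897.384ms=48/7b +241.449ms=4/7b
9) 3138.833ms=52/7b +241.449ms=4/7b
Σ=8b of 8 (142bpm 4/4) — PASS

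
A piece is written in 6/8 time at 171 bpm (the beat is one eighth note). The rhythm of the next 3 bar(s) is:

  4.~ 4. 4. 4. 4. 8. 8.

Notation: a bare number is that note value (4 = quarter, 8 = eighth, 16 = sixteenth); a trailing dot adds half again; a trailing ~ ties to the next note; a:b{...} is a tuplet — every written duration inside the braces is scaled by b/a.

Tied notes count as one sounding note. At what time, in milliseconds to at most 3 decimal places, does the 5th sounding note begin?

1. 0.0ms @ 0 + 2105.263ms (6)
2. 2105.263ms @ 6 + 1052.632ms (3)
3. 3157.895ms @ 9 + 1052.632ms (3)
4. 4210.526ms @ 12 + 1052.632ms (3)
5. 5263.158ms @ 15 + 526.316ms (3/2)
6. 5789.474ms @ 33/2 + 526.316ms (3/2)

note 5 onset = 15b = 5263.158ms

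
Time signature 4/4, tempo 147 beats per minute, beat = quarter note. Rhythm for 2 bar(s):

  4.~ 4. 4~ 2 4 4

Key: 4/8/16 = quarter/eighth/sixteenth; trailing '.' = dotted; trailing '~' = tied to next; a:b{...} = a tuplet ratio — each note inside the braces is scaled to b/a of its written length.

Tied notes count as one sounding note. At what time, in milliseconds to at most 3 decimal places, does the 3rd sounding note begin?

note 3 onset = 6b = 2448.98ms

1. 0.0ms @ 0 + 1224.49ms (3)
2. 1224.49ms @ 3 + 1224.49ms (3)
3. 2448.98ms @ 6 + 408.163ms (1)
4. 2857.143ms @ 7 + 408.163ms (1)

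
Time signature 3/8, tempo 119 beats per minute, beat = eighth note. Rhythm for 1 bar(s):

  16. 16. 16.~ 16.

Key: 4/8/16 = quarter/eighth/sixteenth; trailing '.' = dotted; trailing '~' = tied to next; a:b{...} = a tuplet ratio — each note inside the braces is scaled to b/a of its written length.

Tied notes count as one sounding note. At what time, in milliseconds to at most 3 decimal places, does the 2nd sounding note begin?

1. 0.0ms @ 0 + 378.151ms (3/4)
2. 378.151ms @ 3/4 + 378.151ms (3/4)
3. 756.303ms @ 3/2 + 756.303ms (3/2)

note 2 onset = 3/4b = 378.151ms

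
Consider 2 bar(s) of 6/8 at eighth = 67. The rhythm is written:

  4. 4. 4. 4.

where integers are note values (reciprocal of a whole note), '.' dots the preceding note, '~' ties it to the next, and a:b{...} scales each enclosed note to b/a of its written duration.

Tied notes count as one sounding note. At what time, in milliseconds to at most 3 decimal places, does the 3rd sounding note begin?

note 3 onset = 6b = 5373.134ms

1. 0.0ms @ 0 + 2686.567ms (3)
2. 2686.567ms @ 3 + 2686.567ms (3)
3. 5373.134ms @ 6 + 2686.567ms (3)
4. 8059.701ms @ 9 + 2686.567ms (3)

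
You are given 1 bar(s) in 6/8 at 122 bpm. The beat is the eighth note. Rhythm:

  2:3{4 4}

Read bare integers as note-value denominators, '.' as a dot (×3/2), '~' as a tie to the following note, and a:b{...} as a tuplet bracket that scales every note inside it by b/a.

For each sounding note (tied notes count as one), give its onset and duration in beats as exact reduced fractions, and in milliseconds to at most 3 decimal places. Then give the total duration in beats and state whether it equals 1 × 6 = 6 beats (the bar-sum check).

1) 0.0ms=0b +1475.41ms=3b
2) 1475.41ms=3b +1475.41ms=3b
Σ=6b of 6 (122bpm 6/8) — PASS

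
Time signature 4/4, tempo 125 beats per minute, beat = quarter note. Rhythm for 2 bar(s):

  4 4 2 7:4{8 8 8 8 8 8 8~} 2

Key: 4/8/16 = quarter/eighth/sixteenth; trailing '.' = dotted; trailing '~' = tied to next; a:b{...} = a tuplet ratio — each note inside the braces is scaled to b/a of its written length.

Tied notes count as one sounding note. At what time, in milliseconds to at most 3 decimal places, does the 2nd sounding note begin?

1. 0.0ms @ 0 + 480.0ms (1)
2. 480.0ms @ 1 + 480.0ms (1)
3. 960.0ms @ 2 + 960.0ms (2)
4. 1920.0ms @ 4 + 137.143ms (2/7)
5. 2057.143ms @ 30/7 + 137.143ms (2/7)
6. 2194.286ms @ 32/7 + 137.143ms (2/7)
7. 2331.429ms @ 34/7 + 137.143ms (2/7)
8. 2468.571ms @ 36/7 + 137.143ms (2/7)
9. 2605.714ms @ 38/7 + 137.143ms (2/7)
10. 2742.857ms @ 40/7 + 1097.143ms (16/7)

note 2 onset = 1b = 480.0ms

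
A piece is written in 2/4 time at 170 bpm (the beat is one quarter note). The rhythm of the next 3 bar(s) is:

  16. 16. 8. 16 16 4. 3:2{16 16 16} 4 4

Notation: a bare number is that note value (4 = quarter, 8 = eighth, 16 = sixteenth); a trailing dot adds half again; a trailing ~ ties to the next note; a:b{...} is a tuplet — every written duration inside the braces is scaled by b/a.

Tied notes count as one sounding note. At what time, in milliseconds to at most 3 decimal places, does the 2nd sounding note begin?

note 2 onset = 3/8b = 132.353ms

1. 0.0ms @ 0 + 132.353ms (3/8)
2. 132.353ms @ 3/8 + 132.353ms (3/8)
3. 264.706ms @ 3/4 + 264.706ms (3/4)
4. 529.412ms @ 3/2 + 88.235ms (1/4)
5. 617.647ms @ 7/4 + 88.235ms (1/4)
6. 705.882ms @ 2 + 529.412ms (3/2)
7. 1235.294ms @ 7/2 + 58.824ms (1/6)
8. 1294.118ms @ 11/3 + 58.824ms (1/6)
9. 1352.941ms @ 23/6 + 58.824ms (1/6)
10. 1411.765ms @ 4 + 352.941ms (1)
11. 1764.706ms @ 5 + 352.941ms (1)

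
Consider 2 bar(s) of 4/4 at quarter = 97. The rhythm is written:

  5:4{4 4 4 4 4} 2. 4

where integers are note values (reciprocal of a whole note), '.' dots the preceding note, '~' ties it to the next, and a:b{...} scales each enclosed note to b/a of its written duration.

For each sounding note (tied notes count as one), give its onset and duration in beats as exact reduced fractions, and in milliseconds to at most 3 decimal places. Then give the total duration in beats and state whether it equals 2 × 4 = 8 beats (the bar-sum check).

1) 0.0ms=0b +494.845ms=4/5b
2) 494.845ms=4/5b +494.845ms=4/5b
3) 989.691ms=8/5b +494.845ms=4/5b
4) 1484.536ms=12/5b +494.845ms=4/5b
5) 1979.381ms=16/5b +494.845ms=4/5b
6) 2474.227ms=4b +1855.67ms=3b
7) 4329.897ms=7b +618.557ms=1b
Σ=8b of 8 (97bpm 4/4) — PASS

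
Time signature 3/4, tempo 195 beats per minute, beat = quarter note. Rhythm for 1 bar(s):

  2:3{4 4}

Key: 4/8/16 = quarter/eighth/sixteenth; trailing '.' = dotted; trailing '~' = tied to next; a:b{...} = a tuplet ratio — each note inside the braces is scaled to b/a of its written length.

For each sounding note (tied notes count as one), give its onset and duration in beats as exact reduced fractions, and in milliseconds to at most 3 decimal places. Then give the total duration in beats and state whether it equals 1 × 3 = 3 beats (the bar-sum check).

1) 0.0ms=0b +461.538ms=3/2b
2) 461.538ms=3/2b +461.538ms=3/2b
Σ=3b of 3 (195bpm 3/4) — PASS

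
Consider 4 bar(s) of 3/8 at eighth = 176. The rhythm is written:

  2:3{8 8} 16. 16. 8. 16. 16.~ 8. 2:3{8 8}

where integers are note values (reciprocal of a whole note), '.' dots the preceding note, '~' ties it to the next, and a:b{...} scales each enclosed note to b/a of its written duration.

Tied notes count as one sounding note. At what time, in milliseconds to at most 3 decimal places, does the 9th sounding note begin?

note 9 onset = 21/2b = 3579.545ms

1. 0.0ms @ 0 + 511.364ms (3/2)
2. 511.364ms @ 3/2 + 511.364ms (3/2)
3. 1022.727ms @ 3 + 255.682ms (3/4)
4. 1278.409ms @ 15/4 + 255.682ms (3/4)
5. 1534.091ms @ 9/2 + 511.364ms (3/2)
6. 2045.455ms @ 6 + 255.682ms (3/4)
7. 2301.136ms @ 27/4 + 767.045ms (9/4)
8. 3068.182ms @ 9 + 511.364ms (3/2)
9. 3579.545ms @ 21/2 + 511.364ms (3/2)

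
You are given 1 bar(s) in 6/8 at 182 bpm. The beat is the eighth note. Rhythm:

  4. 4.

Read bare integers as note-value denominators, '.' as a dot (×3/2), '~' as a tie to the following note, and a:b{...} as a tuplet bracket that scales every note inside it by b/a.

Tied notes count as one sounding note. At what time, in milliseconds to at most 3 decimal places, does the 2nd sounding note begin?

note 2 onset = 3b = 989.011ms

1. 0.0ms @ 0 + 989.011ms (3)
2. 989.011ms @ 3 + 989.011ms (3)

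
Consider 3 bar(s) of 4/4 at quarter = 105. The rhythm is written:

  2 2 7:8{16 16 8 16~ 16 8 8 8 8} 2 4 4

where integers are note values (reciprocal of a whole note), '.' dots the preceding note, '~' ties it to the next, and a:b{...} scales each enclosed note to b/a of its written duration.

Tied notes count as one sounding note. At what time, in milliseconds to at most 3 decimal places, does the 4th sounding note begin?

note 4 onset = 30/7b = 2448.98ms

1. 0.0ms @ 0 + 1142.857ms (2)
2. 1142.857ms @ 2 + 1142.857ms (2)
3. 2285.714ms @ 4 + 163.265ms (2/7)
4. 2448.98ms @ 30/7 + 163.265ms (2/7)
5. 2612.245ms @ 32/7 + 326.531ms (4/7)
6. 2938.776ms @ 36/7 + 326.531ms (4/7)
7. 3265.306ms @ 40/7 + 326.531ms (4/7)
8. 3591.837ms @ 44/7 + 326.531ms (4/7)
9. 3918.367ms @ 48/7 + 326.531ms (4/7)
10. 4244.898ms @ 52/7 + 326.531ms (4/7)
11. 4571.429ms @ 8 + 1142.857ms (2)
12. 5714.286ms @ 10 + 571.429ms (1)
13. 6285.714ms @ 11 + 571.429ms (1)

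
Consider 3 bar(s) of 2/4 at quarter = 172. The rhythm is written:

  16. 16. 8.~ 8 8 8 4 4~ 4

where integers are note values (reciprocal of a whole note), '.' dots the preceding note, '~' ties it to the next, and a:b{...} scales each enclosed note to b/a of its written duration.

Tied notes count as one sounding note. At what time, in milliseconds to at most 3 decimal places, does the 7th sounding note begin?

1. 0.0ms @ 0 + 130.814ms (3/8)
2. 130.814ms @ 3/8 + 130.814ms (3/8)
3. 261.628ms @ 3/4 + 436.047ms (5/4)
4. 697.674ms @ 2 + 174.419ms (1/2)
5. 872.093ms @ 5/2 + 174.419ms (1/2)
6. 1046.512ms @ 3 + 348.837ms (1)
7. 1395.349ms @ 4 + 697.674ms (2)

note 7 onset = 4b = 1395.349ms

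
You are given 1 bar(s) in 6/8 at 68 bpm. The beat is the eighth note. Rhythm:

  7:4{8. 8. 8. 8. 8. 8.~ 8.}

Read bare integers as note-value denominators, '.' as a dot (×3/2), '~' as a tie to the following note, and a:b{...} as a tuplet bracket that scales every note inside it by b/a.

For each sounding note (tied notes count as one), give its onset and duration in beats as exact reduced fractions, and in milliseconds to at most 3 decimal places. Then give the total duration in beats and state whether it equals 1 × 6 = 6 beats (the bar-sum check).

1) 0.0ms=0b +756.303ms=6/7b
2) 756.303ms=6/7b +756.303ms=6/7b
3) 1512.605ms=12/7b +756.303ms=6/7b
4) 2268.908ms=18/7b +756.303ms=6/7b
5) 3025.21ms=24/7b +756.303ms=6/7b
6) 3781.513ms=30/7b +1512.605ms=12/7b
Σ=6b of 6 (68bpm 6/8) — PASS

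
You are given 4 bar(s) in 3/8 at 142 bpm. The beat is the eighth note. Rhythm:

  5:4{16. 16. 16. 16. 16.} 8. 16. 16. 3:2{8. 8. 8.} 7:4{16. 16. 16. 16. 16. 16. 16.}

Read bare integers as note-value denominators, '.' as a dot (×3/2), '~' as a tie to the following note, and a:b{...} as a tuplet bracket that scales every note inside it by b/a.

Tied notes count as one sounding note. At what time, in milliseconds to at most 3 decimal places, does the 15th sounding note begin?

1. 0.0ms @ 0 + 253.521ms (3/5)
2. 253.521ms @ 3/5 + 253.521ms (3/5)
3. 507.042ms @ 6/5 + 253.521ms (3/5)
4. 760.563ms @ 9/5 + 253.521ms (3/5)
5. 1014.085ms @ 12/5 + 253.521ms (3/5)
6. 1267.606ms @ 3 + 633.803ms (3/2)
7. 1901.408ms @ 9/2 + 316.901ms (3/4)
8. 2218.31ms @ 21/4 + 316.901ms (3/4)
9. 2535.211ms @ 6 + 422.535ms (1)
10. 2957.746ms @ 7 + 422.535ms (1)
11. 3380.282ms @ 8 + 422.535ms (1)
12. 3802.817ms @ 9 + 181.087ms (3/7)
13. 3983.903ms @ 66/7 + 181.087ms (3/7)
14. 4164.99ms @ 69/7 + 181.087ms (3/7)
15. 4346.076ms @ 72/7 + 181.087ms (3/7)
16. 4527.163ms @ 75/7 + 181.087ms (3/7)
17. 4708.249ms @ 78/7 + 181.087ms (3/7)
18. 4889.336ms @ 81/7 + 181.087ms (3/7)

note 15 onset = 72/7b = 4346.076ms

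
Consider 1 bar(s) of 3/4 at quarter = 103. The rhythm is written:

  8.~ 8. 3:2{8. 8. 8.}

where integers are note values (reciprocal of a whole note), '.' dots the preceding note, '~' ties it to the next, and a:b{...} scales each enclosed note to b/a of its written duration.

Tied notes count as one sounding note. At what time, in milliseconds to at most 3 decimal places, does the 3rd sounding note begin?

note 3 onset = 2b = 1165.049ms

1. 0.0ms @ 0 + 873.786ms (3/2)
2. 873.786ms @ 3/2 + 291.262ms (1/2)
3. 1165.049ms @ 2 + 291.262ms (1/2)
4. 1456.311ms @ 5/2 + 291.262ms (1/2)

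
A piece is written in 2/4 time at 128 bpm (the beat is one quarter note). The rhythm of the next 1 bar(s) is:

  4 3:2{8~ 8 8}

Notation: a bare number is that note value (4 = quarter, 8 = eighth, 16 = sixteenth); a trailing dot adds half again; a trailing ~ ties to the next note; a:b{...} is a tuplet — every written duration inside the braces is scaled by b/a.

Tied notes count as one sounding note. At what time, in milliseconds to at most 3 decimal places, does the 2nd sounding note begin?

1. 0.0ms @ 0 + 468.75ms (1)
2. 468.75ms @ 1 + 312.5ms (2/3)
3. 781.25ms @ 5/3 + 156.25ms (1/3)

note 2 onset = 1b = 468.75ms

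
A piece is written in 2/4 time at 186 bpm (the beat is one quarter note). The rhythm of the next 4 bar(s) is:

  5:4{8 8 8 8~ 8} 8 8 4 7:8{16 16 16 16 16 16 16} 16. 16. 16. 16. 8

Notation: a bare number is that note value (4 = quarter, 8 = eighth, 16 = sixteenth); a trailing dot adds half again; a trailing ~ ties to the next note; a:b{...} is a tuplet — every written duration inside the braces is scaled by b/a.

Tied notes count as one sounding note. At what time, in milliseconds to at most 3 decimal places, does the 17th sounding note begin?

1. 0.0ms @ 0 + 129.032ms (2/5)
2. 129.032ms @ 2/5 + 129.032ms (2/5)
3. 258.065ms @ 4/5 + 129.032ms (2/5)
4. 387.097ms @ 6/5 + 258.065ms (4/5)
5. 645.161ms @ 2 + 161.29ms (1/2)
6. 806.452ms @ 5/2 + 161.29ms (1/2)
7. 967.742ms @ 3 + 322.581ms (1)
8. 1290.323ms @ 4 + 92.166ms (2/7)
9. 1382.488ms @ 30/7 + 92.166ms (2/7)
10. 1474.654ms @ 32/7 + 92.166ms (2/7)
11. 1566.82ms @ 34/7 + 92.166ms (2/7)
12. 1658.986ms @ 36/7 + 92.166ms (2/7)
13. 1751.152ms @ 38/7 + 92.166ms (2/7)
14. 1843.318ms @ 40/7 + 92.166ms (2/7)
15. 1935.484ms @ 6 + 120.968ms (3/8)
16. 2056.452ms @ 51/8 + 120.968ms (3/8)
17. 2177.419ms @ 27/4 + 120.968ms (3/8)
18. 2298.387ms @ 57/8 + 120.968ms (3/8)
19. 2419.355ms @ 15/2 + 161.29ms (1/2)

note 17 onset = 27/4b = 2177.419ms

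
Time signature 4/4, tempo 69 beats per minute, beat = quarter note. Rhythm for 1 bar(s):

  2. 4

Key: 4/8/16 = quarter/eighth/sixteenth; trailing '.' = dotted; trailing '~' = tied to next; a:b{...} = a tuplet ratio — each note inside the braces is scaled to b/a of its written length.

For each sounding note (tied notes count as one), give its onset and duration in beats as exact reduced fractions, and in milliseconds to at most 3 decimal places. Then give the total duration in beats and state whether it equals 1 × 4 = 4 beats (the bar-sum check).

1) 0.0ms=0b +2608.696ms=3b
2) 2608.696ms=3b +869.565ms=1b
Σ=4b of 4 (69bpm 4/4) — PASS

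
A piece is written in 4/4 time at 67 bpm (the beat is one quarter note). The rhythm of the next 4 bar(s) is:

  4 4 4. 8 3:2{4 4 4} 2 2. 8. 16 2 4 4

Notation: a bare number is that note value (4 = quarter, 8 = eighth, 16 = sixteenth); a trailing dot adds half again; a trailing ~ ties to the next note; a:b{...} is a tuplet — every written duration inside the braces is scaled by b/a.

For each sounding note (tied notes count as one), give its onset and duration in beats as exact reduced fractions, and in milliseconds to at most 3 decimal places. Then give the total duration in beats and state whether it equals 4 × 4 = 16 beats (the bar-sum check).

1) 0.0ms=0b +895.522ms=1b
2) 895.522ms=1b +895.522ms=1b
3) 1791.045ms=2b +1343.284ms=3/2b
4) 3134.328ms=7/2b +447.761ms=1/2b
5) 3582.09ms=4b +597.015ms=2/3b
6) 4179.104ms=14/3b +597.015ms=2/3b
7) 4776.119ms=16/3b +597.015ms=2/3b
8) 5373.134ms=6b +1791.045ms=2b
9) 7164.179ms=8b +2686.567ms=3b
10) 9850.746ms=11b +671.642ms=3/4b
11) 10522.388ms=47/4b +223.881ms=1/4b
12) 10746.269ms=12b +1791.045ms=2b
13) 12537.313ms=14b +895.522ms=1b
14) 13432.836ms=15b +895.522ms=1b
Σ=16b of 16 (67bpm 4/4) — PASS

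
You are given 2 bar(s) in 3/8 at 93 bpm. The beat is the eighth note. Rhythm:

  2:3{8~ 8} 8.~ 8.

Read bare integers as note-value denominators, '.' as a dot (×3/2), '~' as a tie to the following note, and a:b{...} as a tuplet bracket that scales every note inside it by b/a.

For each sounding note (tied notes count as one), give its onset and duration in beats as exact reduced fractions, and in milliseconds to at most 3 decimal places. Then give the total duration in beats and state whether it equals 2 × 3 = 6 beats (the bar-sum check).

1) 0.0ms=0b +1935.484ms=3b
2) 1935.484ms=3b +1935.484ms=3b
Σ=6b of 6 (93bpm 3/8) — PASS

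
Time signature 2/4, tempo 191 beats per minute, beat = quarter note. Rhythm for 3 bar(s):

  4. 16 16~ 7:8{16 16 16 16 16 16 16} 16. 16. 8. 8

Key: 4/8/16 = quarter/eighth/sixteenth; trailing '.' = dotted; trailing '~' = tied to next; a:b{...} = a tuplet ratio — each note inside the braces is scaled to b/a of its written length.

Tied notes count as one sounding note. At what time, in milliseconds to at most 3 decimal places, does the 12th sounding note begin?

note 12 onset = 19/4b = 1492.147ms

1. 0.0ms @ 0 + 471.204ms (3/2)
2. 471.204ms @ 3/2 + 78.534ms (1/4)
3. 549.738ms @ 7/4 + 168.287ms (15/28)
4. 718.025ms @ 16/7 + 89.753ms (2/7)
5. 807.779ms @ 18/7 + 89.753ms (2/7)
6. 897.532ms @ 20/7 + 89.753ms (2/7)
7. 987.285ms @ 22/7 + 89.753ms (2/7)
8. 1077.038ms @ 24/7 + 89.753ms (2/7)
9. 1166.791ms @ 26/7 + 89.753ms (2/7)
10. 1256.545ms @ 4 + 117.801ms (3/8)
11. 1374.346ms @ 35/8 + 117.801ms (3/8)
12. 1492.147ms @ 19/4 + 235.602ms (3/4)
13. 1727.749ms @ 11/2 + 157.068ms (1/2)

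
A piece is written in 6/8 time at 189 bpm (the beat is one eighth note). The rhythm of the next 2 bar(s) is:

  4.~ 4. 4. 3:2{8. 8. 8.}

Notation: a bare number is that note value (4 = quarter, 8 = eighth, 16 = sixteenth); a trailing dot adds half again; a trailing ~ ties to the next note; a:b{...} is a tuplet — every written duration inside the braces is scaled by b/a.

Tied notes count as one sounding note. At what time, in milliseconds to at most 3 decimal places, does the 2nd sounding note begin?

note 2 onset = 6b = 1904.762ms

1. 0.0ms @ 0 + 1904.762ms (6)
2. 1904.762ms @ 6 + 952.381ms (3)
3. 2857.143ms @ 9 + 317.46ms (1)
4. 3174.603ms @ 10 + 317.46ms (1)
5. 3492.063ms @ 11 + 317.46ms (1)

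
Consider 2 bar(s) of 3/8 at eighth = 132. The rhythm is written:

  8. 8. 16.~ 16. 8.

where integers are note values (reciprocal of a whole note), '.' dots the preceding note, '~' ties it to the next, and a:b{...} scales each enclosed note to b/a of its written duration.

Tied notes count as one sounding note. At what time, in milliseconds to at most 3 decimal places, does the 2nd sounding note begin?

1. 0.0ms @ 0 + 681.818ms (3/2)
2. 681.818ms @ 3/2 + 681.818ms (3/2)
3. 1363.636ms @ 3 + 681.818ms (3/2)
4. 2045.455ms @ 9/2 + 681.818ms (3/2)

note 2 onset = 3/2b = 681.818ms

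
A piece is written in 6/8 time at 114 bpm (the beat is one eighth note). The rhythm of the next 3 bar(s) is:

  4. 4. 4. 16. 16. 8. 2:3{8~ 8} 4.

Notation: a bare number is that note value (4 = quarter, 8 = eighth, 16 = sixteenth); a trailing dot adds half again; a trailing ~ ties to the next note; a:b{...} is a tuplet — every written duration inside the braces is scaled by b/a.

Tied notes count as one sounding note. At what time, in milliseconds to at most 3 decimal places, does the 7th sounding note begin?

note 7 onset = 12b = 6315.789ms

1. 0.0ms @ 0 + 1578.947ms (3)
2. 1578.947ms @ 3 + 1578.947ms (3)
3. 3157.895ms @ 6 + 1578.947ms (3)
4. 4736.842ms @ 9 + 394.737ms (3/4)
5. 5131.579ms @ 39/4 + 394.737ms (3/4)
6. 5526.316ms @ 21/2 + 789.474ms (3/2)
7. 6315.789ms @ 12 + 1578.947ms (3)
8. 7894.737ms @ 15 + 1578.947ms (3)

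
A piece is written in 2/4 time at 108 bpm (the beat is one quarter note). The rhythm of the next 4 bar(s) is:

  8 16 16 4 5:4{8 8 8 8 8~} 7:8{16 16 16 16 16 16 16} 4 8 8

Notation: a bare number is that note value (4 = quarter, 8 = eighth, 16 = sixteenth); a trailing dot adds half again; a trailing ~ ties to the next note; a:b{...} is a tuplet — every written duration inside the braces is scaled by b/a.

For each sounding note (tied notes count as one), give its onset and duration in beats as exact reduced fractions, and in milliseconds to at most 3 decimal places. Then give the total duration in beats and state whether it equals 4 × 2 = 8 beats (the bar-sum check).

1) 0.0ms=0b +277.778ms=1/2b
2) 277.778ms=1/2b +138.889ms=1/4b
3) 416.667ms=3/4b +138.889ms=1/4b
4) 555.556ms=1b +555.556ms=1b
5) 1111.111ms=2b +222.222ms=2/5b
6) 1333.333ms=12/5b +222.222ms=2/5b
7) 1555.556ms=14/5b +222.222ms=2/5b
8) 1777.778ms=16/5b +222.222ms=2/5b
9) 2000.0ms=18/5b +380.952ms=24/35b
10) 2380.952ms=30/7b +158.73ms=2/7b
11) 2539.683ms=32/7b +158.73ms=2/7b
12) 2698.413ms=34/7b +158.73ms=2/7b
13) 2857.143ms=36/7b +158.73ms=2/7b
14) 3015.873ms=38/7b +158.73ms=2/7b
15) 3174.603ms=40/7b +158.73ms=2/7b
16) 3333.333ms=6b +555.556ms=1b
17) 3888.889ms=7b +277.778ms=1/2b
18) 4166.667ms=15/2b +277.778ms=1/2b
Σ=8b of 8 (108bpm 2/4) — PASS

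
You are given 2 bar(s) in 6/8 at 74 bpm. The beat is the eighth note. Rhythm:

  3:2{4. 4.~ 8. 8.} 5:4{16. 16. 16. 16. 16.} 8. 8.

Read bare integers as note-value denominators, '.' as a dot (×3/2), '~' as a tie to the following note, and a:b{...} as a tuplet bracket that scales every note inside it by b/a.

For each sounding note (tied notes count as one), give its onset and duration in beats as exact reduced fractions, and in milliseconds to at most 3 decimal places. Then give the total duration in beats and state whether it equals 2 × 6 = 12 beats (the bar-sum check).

1) 0.0ms=0b +1621.622ms=2b
2) 1621.622ms=2b +2432.432ms=3b
3) 4054.054ms=5b +810.811ms=1b
4) 4864.865ms=6b +486.486ms=3/5b
5) 5351.351ms=33/5b +486.486ms=3/5b
6) 5837.838ms=36/5b +486.486ms=3/5b
7) 6324.324ms=39/5b +486.486ms=3/5b
8) 6810.811ms=42/5b +486.486ms=3/5b
9) 7297.297ms=9b +1216.216ms=3/2b
10) 8513.514ms=21/2b +1216.216ms=3/2b
Σ=12b of 12 (74bpm 6/8) — PASS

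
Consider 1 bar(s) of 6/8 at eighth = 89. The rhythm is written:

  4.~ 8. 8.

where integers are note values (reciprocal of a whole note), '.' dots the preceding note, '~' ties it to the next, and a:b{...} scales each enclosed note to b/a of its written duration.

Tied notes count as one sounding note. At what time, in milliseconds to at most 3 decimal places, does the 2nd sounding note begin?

note 2 onset = 9/2b = 3033.708ms

1. 0.0ms @ 0 + 3033.708ms (9/2)
2. 3033.708ms @ 9/2 + 1011.236ms (3/2)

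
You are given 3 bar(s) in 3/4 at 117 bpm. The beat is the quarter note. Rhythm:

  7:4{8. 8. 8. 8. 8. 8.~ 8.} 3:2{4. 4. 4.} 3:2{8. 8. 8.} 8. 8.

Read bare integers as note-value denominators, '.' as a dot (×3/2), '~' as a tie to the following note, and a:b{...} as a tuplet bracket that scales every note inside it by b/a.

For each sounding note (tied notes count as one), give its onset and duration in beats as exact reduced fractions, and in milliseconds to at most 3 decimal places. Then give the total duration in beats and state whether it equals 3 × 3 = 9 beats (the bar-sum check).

1) 0.0ms=0b +219.78ms=3/7b
2) 219.78ms=3/7b +219.78ms=3/7b
3) 439.56ms=6/7b +219.78ms=3/7b
4) 659.341ms=9/7b +219.78ms=3/7b
5) 879.121ms=12/7b +219.78ms=3/7b
6) 1098.901ms=15/7b +439.56ms=6/7b
7) 1538.462ms=3b +512.821ms=1b
8) 2051.282ms=4b +512.821ms=1b
9) 2564.103ms=5b +512.821ms=1b
10) 3076.923ms=6b +256.41ms=1/2b
11) 3333.333ms=13/2b +256.41ms=1/2b
12) 3589.744ms=7b +256.41ms=1/2b
13) 3846.154ms=15/2b +384.615ms=3/4b
14) 4230.769ms=33/4b +384.615ms=3/4b
Σ=9b of 9 (117bpm 3/4) — PASS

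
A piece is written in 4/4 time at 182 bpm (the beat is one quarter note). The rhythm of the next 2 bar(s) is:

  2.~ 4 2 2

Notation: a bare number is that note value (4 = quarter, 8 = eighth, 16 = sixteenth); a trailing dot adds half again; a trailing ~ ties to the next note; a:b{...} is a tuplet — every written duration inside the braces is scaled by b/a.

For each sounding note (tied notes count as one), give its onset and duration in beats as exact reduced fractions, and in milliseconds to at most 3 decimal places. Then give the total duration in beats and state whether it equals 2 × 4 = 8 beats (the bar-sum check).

1) 0.0ms=0b +1318.681ms=4b
2) 1318.681ms=4b +659.341ms=2b
3) 1978.022ms=6b +659.341ms=2b
Σ=8b of 8 (182bpm 4/4) — PASS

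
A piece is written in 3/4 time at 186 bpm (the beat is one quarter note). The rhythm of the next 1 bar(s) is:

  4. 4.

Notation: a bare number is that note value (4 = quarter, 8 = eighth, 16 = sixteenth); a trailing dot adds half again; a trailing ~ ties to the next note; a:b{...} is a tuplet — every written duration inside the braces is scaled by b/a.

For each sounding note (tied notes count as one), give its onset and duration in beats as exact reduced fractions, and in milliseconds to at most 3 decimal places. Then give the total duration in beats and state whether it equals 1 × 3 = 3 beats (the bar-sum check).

1) 0.0ms=0b +483.871ms=3/2b
2) 483.871ms=3/2b +483.871ms=3/2b
Σ=3b of 3 (186bpm 3/4) — PASS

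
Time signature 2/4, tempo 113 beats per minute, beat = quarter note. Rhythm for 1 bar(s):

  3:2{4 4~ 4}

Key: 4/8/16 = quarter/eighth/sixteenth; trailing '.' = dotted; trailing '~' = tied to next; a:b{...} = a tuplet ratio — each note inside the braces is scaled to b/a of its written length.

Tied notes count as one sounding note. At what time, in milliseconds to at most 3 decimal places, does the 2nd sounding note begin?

note 2 onset = 2/3b = 353.982ms

1. 0.0ms @ 0 + 353.982ms (2/3)
2. 353.982ms @ 2/3 + 707.965ms (4/3)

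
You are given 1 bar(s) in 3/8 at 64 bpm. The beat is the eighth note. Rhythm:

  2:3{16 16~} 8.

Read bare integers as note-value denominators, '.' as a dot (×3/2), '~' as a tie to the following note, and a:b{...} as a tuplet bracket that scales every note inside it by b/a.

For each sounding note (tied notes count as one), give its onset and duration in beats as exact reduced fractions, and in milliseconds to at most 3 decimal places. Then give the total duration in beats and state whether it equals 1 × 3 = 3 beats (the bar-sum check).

1) 0.0ms=0b +703.125ms=3/4b
2) 703.125ms=3/4b +2109.375ms=9/4b
Σ=3b of 3 (64bpm 3/8) — PASS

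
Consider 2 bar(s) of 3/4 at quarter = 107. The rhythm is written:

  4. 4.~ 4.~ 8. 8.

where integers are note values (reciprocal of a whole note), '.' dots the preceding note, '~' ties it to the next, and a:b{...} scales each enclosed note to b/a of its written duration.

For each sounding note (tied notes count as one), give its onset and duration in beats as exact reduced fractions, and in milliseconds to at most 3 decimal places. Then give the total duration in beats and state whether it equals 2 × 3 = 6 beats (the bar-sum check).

1) 0.0ms=0b +841.121ms=3/2b
2) 841.121ms=3/2b +2102.804ms=15/4b
3) 2943.925ms=21/4b +420.561ms=3/4b
Σ=6b of 6 (107bpm 3/4) — PASS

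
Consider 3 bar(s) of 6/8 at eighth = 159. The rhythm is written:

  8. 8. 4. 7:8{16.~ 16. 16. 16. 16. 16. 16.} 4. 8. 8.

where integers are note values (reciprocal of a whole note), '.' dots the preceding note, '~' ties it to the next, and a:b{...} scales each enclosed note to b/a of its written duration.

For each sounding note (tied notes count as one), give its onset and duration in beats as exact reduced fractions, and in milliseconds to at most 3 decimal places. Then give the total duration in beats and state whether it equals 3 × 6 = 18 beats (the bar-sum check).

1) 0.0ms=0b +566.038ms=3/2b
2) 566.038ms=3/2b +566.038ms=3/2b
3) 1132.075ms=3b +1132.075ms=3b
4) 2264.151ms=6b +646.9ms=12/7b
5) 2911.051ms=54/7b +323.45ms=6/7b
6) 3234.501ms=60/7b +323.45ms=6/7b
7) 3557.951ms=66/7b +323.45ms=6/7b
8) 3881.402ms=72/7b +323.45ms=6/7b
9) 4204.852ms=78/7b +323.45ms=6/7b
10) 4528.302ms=12b +1132.075ms=3b
11) 5660.377ms=15b +566.038ms=3/2b
12) 6226.415ms=33/2b +566.038ms=3/2b
Σ=18b of 18 (159bpm 6/8) — PASS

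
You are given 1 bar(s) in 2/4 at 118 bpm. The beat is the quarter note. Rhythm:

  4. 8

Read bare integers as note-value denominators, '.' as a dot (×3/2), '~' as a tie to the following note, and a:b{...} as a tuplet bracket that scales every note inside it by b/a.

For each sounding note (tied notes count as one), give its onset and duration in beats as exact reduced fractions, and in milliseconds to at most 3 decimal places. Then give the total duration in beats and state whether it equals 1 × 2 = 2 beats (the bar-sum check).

1) 0.0ms=0b +762.712ms=3/2b
2) 762.712ms=3/2b +254.237ms=1/2b
Σ=2b of 2 (118bpm 2/4) — PASS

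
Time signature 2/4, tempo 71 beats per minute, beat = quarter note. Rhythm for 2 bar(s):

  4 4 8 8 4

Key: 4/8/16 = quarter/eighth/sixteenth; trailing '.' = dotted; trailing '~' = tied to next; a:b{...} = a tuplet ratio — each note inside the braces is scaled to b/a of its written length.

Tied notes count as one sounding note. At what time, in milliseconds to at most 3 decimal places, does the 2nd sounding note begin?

note 2 onset = 1b = 845.07ms

1. 0.0ms @ 0 + 845.07ms (1)
2. 845.07ms @ 1 + 845.07ms (1)
3. 1690.141ms @ 2 + 422.535ms (1/2)
4. 2112.676ms @ 5/2 + 422.535ms (1/2)
5. 2535.211ms @ 3 + 845.07ms (1)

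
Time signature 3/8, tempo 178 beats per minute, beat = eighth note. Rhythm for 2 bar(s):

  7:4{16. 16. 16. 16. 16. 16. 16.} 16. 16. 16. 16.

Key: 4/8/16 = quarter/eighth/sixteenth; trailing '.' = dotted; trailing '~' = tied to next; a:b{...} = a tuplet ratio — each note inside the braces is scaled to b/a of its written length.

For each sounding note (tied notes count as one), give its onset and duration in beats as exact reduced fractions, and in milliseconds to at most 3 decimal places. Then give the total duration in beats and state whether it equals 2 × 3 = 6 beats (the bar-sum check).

1) 0.0ms=0b +144.462ms=3/7b
2) 144.462ms=3/7b +144.462ms=3/7b
3) 288.925ms=6/7b +144.462ms=3/7b
4) 433.387ms=9/7b +144.462ms=3/7b
5) 577.849ms=12/7b +144.462ms=3/7b
6) 722.311ms=15/7b +144.462ms=3/7b
7) 866.774ms=18/7b +144.462ms=3/7b
8) 1011.236ms=3b +252.809ms=3/4b
9) 1264.045ms=15/4b +252.809ms=3/4b
10) 1516.854ms=9/2b +252.809ms=3/4b
11) 1769.663ms=21/4b +252.809ms=3/4b
Σ=6b of 6 (178bpm 3/8) — PASS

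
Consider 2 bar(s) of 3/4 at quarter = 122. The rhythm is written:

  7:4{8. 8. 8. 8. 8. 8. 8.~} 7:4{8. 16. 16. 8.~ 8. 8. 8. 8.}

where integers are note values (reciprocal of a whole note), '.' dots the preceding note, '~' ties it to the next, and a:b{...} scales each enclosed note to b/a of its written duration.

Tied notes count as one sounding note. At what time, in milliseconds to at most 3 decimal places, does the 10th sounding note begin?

note 10 onset = 27/7b = 1896.956ms

1. 0.0ms @ 0 + 210.773ms (3/7)
2. 210.773ms @ 3/7 + 210.773ms (3/7)
3. 421.546ms @ 6/7 + 210.773ms (3/7)
4. 632.319ms @ 9/7 + 210.773ms (3/7)
5. 843.091ms @ 12/7 + 210.773ms (3/7)
6. 1053.864ms @ 15/7 + 210.773ms (3/7)
7. 1264.637ms @ 18/7 + 421.546ms (6/7)
8. 1686.183ms @ 24/7 + 105.386ms (3/14)
9. 1791.569ms @ 51/14 + 105.386ms (3/14)
10. 1896.956ms @ 27/7 + 421.546ms (6/7)
11. 2318.501ms @ 33/7 + 210.773ms (3/7)
12. 2529.274ms @ 36/7 + 210.773ms (3/7)
13. 2740.047ms @ 39/7 + 210.773ms (3/7)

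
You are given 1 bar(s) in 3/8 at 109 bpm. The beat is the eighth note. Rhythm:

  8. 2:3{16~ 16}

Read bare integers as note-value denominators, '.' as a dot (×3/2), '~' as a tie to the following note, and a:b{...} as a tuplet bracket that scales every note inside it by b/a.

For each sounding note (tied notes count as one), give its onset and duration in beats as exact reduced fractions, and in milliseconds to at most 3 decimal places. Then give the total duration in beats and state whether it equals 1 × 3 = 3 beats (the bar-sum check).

1) 0.0ms=0b +825.688ms=3/2b
2) 825.688ms=3/2b +825.688ms=3/2b
Σ=3b of 3 (109bpm 3/8) — PASS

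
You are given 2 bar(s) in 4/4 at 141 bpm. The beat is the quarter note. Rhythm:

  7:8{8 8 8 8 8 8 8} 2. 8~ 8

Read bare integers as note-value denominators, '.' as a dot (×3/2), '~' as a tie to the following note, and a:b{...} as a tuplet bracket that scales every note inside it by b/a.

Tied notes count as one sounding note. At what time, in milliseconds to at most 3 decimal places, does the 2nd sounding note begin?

1. 0.0ms @ 0 + 243.161ms (4/7)
2. 243.161ms @ 4/7 + 243.161ms (4/7)
3. 486.322ms @ 8/7 + 243.161ms (4/7)
4. 729.483ms @ 12/7 + 243.161ms (4/7)
5. 972.644ms @ 16/7 + 243.161ms (4/7)
6. 1215.805ms @ 20/7 + 243.161ms (4/7)
7. 1458.967ms @ 24/7 + 243.161ms (4/7)
8. 1702.128ms @ 4 + 1276.596ms (3)
9. 2978.723ms @ 7 + 425.532ms (1)

note 2 onset = 4/7b = 243.161ms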